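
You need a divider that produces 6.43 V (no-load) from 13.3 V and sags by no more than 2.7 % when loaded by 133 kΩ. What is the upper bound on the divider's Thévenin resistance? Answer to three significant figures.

R_th ≤ 3.69 kΩ

Loading drop = R_th/(R_th + R_L) ≤ 0.0270, so R_th ≤ R_L · ε/(1−ε) = 133 kΩ × 0.0270/0.9730 = 3.69 kΩ.
(Any R1, R2 with R2/(R1+R2) = 0.483 and R1‖R2 ≤ 3.69 kΩ will meet the spec.)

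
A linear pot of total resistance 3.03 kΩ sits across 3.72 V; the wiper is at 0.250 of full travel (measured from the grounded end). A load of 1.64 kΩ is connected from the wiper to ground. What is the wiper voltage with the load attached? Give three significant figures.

The wiper splits the pot into (1−α)R = 2272 Ω above and αR = 757.5 Ω below.
Lower section ‖ load = 518.2 Ω.
V_wiper = 3.72 × 518.2/(2272 + 518.2) = 0.691 V.

V ≈ 0.691 V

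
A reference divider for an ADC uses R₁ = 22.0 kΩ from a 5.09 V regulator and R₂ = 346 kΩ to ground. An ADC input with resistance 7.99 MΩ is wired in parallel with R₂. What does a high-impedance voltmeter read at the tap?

The load sits in parallel with R₂: R₂‖R_L = (346 × 7990) / (346 + 7990) = 331.6 kΩ.
V_out = 5.09 × 331.6 / (22.0 + 331.6) = 5.09 × 331.6/353.6 = 4.77 V.

V_out ≈ 4.77 V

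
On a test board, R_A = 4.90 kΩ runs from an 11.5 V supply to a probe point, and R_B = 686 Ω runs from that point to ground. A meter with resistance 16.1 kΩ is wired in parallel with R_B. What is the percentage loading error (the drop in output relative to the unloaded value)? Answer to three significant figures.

The divider's output (Thévenin) resistance is R_A‖R_B = 601.8 Ω.
Fractional drop under load = R_th/(R_th + R_L) = 601.8 / (601.8 + 16100) = 0.03603.
So the output falls by 3.60 %.

3.60 %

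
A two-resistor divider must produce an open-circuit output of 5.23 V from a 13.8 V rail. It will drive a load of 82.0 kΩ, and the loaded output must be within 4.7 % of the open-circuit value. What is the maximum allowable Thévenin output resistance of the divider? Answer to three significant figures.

R_th ≤ 4.04 kΩ

Loading drop = R_th/(R_th + R_L) ≤ 0.0470, so R_th ≤ R_L · ε/(1−ε) = 82.0 kΩ × 0.0470/0.9530 = 4.04 kΩ.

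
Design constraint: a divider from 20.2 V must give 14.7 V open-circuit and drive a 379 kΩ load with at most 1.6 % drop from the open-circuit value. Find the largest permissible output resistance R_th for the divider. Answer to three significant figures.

R_th ≤ 6.16 kΩ

Loading drop = R_th/(R_th + R_L) ≤ 0.0160, so R_th ≤ R_L · ε/(1−ε) = 379 kΩ × 0.0160/0.9840 = 6.16 kΩ.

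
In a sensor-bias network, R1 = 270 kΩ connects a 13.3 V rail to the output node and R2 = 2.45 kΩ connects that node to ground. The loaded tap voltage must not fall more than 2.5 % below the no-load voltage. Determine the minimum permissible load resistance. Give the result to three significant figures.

Output resistance R_th = R1‖R2 = (270 × 2.45)/272.4 = 2.428 kΩ.
The fractional drop is R_th/(R_th + R_L); requiring this ≤ 0.0250 gives R_L ≥ R_th(1/0.0250 − 1) = 2.428 × 39.00 = 94.7 kΩ.

R_L(min) ≈ 94.7 kΩ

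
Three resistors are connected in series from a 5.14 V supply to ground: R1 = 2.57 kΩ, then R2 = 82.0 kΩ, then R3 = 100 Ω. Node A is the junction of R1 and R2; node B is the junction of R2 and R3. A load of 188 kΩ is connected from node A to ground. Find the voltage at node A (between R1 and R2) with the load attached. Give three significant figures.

V ≈ 4.92 V

Below node A the series string R2+R3 = 82100 Ω sits in parallel with the 188000 Ω load: 57140 Ω.
V_A = 5.14 × 57140/(2570 + 57140) = 4.92 V.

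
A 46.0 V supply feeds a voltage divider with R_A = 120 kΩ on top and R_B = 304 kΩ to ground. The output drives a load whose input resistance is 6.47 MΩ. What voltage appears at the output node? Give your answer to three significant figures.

V_out ≈ 32.5 V

The load sits in parallel with R_B: R_B‖R_L = (304 × 6470) / (304 + 6470) = 290.4 kΩ.
V_out = 46.0 × 290.4 / (120 + 290.4) = 46.0 × 290.4/410.4 = 32.5 V.
(Unloaded it would have been 33.0 V.)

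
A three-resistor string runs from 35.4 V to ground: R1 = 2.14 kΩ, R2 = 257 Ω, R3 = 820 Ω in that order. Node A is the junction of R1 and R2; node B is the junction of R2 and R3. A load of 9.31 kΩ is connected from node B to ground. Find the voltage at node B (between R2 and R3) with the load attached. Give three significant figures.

At node B, R3 is in parallel with the load: R3‖R_L = 753.6 Ω.
Below node A the resistance is R2 + (R3‖R_L) = 1011 Ω, so V_A = 35.4 × 1011/3151 = 11.36 V.
Then V_B = V_A × (R3‖R_L)/(R2 + R3‖R_L) = 11.36 × 753.6/1011 = 8.47 V.

V ≈ 8.47 V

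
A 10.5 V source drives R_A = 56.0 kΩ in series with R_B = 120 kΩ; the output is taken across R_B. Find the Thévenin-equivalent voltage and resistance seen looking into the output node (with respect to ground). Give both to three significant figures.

V_th is the open-circuit tap voltage: 10.5 × 120/(56.0 + 120) = 7.16 V.
With the supply zeroed, R_A and R_B appear in parallel from the tap: R_th = R_A‖R_B = (56.0 × 120)/176.0 = 38.2 kΩ.

V_th = 7.16 V, R_th = 38.2 kΩ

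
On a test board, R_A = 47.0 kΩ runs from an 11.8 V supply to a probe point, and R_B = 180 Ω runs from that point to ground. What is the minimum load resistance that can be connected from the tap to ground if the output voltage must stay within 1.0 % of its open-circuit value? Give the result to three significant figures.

Output resistance R_th = R_A‖R_B = (47000 × 180)/47180 = 179.3 Ω.
The fractional drop is R_th/(R_th + R_L); requiring this ≤ 0.0100 gives R_L ≥ R_th(1/0.0100 − 1) = 179.3 × 99.00 = 17.8 kΩ.

R_L(min) ≈ 17.8 kΩ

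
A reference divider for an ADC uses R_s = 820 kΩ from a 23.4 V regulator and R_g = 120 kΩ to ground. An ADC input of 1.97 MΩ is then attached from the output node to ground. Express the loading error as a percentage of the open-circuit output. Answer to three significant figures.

5.05 %

The divider's output (Thévenin) resistance is R_s‖R_g = 104.7 kΩ.
Fractional drop under load = R_th/(R_th + R_L) = 104.7 / (104.7 + 1970) = 0.05046.
So the output falls by 5.05 %.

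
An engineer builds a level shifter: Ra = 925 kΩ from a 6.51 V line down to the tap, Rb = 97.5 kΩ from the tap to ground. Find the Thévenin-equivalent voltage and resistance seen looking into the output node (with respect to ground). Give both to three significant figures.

V_th is the open-circuit tap voltage: 6.51 × 97.5/(925 + 97.5) = 0.621 V.
With the supply zeroed, Ra and Rb appear in parallel from the tap: R_th = Ra‖Rb = (925 × 97.5)/1022 = 88.2 kΩ.

V_th = 0.621 V, R_th = 88.2 kΩ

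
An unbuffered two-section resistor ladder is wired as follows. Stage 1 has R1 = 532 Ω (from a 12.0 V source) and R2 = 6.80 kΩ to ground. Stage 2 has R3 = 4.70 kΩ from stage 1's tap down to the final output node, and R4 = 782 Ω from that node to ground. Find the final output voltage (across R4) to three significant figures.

Stage 2 presents R3+R4 = 5482 Ω as a load on stage 1's tap.
Stage 1's lower leg becomes R2‖(R3+R4) = 3035 Ω, so V_mid = 12.0 × 3035/3567 = 10.21 V.
Stage 2 is itself unloaded: V_out = V_mid × R4/(R3+R4) = 10.21 × 782/5482 = 1.46 V.

V_out ≈ 1.46 V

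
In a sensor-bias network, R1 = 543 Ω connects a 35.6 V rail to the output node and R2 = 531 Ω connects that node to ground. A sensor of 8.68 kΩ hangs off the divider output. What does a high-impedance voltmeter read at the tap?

V_out ≈ 17.1 V

The load sits in parallel with R2: R2‖R_L = (531 × 8680) / (531 + 8680) = 500.4 Ω.
V_out = 35.6 × 500.4 / (543 + 500.4) = 35.6 × 500.4/1043 = 17.1 V.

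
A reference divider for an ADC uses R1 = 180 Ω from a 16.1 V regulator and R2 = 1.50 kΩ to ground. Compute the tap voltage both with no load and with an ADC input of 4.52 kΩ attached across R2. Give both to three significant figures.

Unloaded: 14.4 V; loaded: 13.9 V

Open-circuit: V = 16.1 × 1500/(180 + 1500) = 14.4 V.
With the load, R2 becomes R2‖R_L = 1126 Ω, so V = 16.1 × 1126/1306 = 13.9 V.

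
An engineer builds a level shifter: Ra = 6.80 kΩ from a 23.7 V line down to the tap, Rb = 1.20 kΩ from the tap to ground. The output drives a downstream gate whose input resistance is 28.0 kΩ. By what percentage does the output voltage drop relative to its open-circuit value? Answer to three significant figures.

3.51 %

The divider's output (Thévenin) resistance is Ra‖Rb = 1.020 kΩ.
Fractional drop under load = R_th/(R_th + R_L) = 1.020 / (1.020 + 28.0) = 0.03515.
So the output falls by 3.51 %.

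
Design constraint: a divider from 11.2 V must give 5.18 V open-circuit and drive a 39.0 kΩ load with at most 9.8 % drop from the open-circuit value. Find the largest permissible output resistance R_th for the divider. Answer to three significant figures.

Loading drop = R_th/(R_th + R_L) ≤ 0.0980, so R_th ≤ R_L · ε/(1−ε) = 39.0 kΩ × 0.0980/0.9020 = 4.24 kΩ.

R_th ≤ 4.24 kΩ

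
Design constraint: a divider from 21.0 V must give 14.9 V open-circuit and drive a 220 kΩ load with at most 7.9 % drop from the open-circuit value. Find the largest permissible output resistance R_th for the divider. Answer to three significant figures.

R_th ≤ 18.9 kΩ

Loading drop = R_th/(R_th + R_L) ≤ 0.0790, so R_th ≤ R_L · ε/(1−ε) = 220 kΩ × 0.0790/0.9210 = 18.9 kΩ.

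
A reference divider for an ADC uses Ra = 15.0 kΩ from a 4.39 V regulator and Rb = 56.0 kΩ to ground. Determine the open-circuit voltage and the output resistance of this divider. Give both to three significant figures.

V_th = 3.46 V, R_th = 11.8 kΩ

V_th is the open-circuit tap voltage: 4.39 × 56.0/(15.0 + 56.0) = 3.46 V.
With the supply zeroed, Ra and Rb appear in parallel from the tap: R_th = Ra‖Rb = (15.0 × 56.0)/71.00 = 11.8 kΩ.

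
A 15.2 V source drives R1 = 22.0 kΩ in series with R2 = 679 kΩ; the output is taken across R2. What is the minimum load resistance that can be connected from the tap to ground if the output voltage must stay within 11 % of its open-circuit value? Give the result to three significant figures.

R_L(min) ≈ 172 kΩ

Output resistance R_th = R1‖R2 = (22.0 × 679)/701.0 = 21.31 kΩ.
The fractional drop is R_th/(R_th + R_L); requiring this ≤ 0.110 gives R_L ≥ R_th(1/0.110 − 1) = 21.31 × 8.091 = 172 kΩ.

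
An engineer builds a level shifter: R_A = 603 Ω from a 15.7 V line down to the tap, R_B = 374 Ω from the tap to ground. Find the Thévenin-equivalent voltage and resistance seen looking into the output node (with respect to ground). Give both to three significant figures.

V_th is the open-circuit tap voltage: 15.7 × 374/(603 + 374) = 6.01 V.
With the supply zeroed, R_A and R_B appear in parallel from the tap: R_th = R_A‖R_B = (603 × 374)/977.0 = 231 Ω.

V_th = 6.01 V, R_th = 231 Ω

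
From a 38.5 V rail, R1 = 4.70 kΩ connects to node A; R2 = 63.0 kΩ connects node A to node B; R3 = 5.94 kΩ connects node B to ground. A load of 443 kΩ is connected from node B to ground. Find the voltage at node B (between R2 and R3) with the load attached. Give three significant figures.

V ≈ 3.07 V

At node B, R3 is in parallel with the load: R3‖R_L = 5.861 kΩ.
Below node A the resistance is R2 + (R3‖R_L) = 68.86 kΩ, so V_A = 38.5 × 68.86/73.56 = 36.04 V.
Then V_B = V_A × (R3‖R_L)/(R2 + R3‖R_L) = 36.04 × 5.861/68.86 = 3.07 V.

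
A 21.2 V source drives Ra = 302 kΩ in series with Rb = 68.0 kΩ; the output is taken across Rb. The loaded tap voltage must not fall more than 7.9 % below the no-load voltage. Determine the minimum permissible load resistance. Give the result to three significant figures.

Output resistance R_th = Ra‖Rb = (302 × 68.0)/370.0 = 55.50 kΩ.
The fractional drop is R_th/(R_th + R_L); requiring this ≤ 0.0790 gives R_L ≥ R_th(1/0.0790 − 1) = 55.50 × 11.66 = 647 kΩ.

R_L(min) ≈ 647 kΩ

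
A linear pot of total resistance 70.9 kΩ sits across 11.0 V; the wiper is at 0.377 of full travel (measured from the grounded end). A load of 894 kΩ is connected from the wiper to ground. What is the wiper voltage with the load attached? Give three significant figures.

V ≈ 4.07 V

The wiper splits the pot into (1−α)R = 44.17 kΩ above and αR = 26.73 kΩ below.
Lower section ‖ load = 25.95 kΩ.
V_wiper = 11.0 × 25.95/(44.17 + 25.95) = 4.07 V.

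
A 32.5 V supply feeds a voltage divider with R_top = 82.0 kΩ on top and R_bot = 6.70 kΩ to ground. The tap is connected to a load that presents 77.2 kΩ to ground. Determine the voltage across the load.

V_out ≈ 2.27 V

The load sits in parallel with R_bot: R_bot‖R_L = (6.70 × 77.2) / (6.70 + 77.2) = 6.165 kΩ.
V_out = 32.5 × 6.165 / (82.0 + 6.165) = 32.5 × 6.165/88.16 = 2.27 V.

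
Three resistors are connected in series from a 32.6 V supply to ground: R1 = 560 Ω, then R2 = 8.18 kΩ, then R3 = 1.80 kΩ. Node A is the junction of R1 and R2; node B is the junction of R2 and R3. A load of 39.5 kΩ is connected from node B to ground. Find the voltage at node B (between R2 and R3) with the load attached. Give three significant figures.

V ≈ 5.36 V

At node B, R3 is in parallel with the load: R3‖R_L = 1722 Ω.
Below node A the resistance is R2 + (R3‖R_L) = 9902 Ω, so V_A = 32.6 × 9902/10460 = 30.85 V.
Then V_B = V_A × (R3‖R_L)/(R2 + R3‖R_L) = 30.85 × 1722/9902 = 5.36 V.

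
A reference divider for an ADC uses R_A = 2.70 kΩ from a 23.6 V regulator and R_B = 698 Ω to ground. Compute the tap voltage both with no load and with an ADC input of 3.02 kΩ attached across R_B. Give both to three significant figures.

Open-circuit: V = 23.6 × 698/(2700 + 698) = 4.85 V.
With the load, R_B becomes R_B‖R_L = 567.0 Ω, so V = 23.6 × 567.0/3267 = 4.10 V.

Unloaded: 4.85 V; loaded: 4.10 V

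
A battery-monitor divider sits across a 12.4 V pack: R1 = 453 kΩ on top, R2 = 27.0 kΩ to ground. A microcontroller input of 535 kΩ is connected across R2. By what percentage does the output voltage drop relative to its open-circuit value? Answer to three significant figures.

The divider's output (Thévenin) resistance is R1‖R2 = 25.48 kΩ.
Fractional drop under load = R_th/(R_th + R_L) = 25.48 / (25.48 + 535) = 0.04546.
So the output falls by 4.55 %.

4.55 %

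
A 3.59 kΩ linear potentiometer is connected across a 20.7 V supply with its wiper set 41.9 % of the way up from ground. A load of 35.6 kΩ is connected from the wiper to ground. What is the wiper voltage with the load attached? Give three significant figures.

V ≈ 8.47 V

The wiper splits the pot into (1−α)R = 2.086 kΩ above and αR = 1.504 kΩ below.
Lower section ‖ load = 1.443 kΩ.
V_wiper = 20.7 × 1.443/(2.086 + 1.443) = 8.47 V.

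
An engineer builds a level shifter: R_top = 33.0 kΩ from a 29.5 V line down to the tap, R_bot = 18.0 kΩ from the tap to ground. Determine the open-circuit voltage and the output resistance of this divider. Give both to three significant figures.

V_th is the open-circuit tap voltage: 29.5 × 18.0/(33.0 + 18.0) = 10.4 V.
With the supply zeroed, R_top and R_bot appear in parallel from the tap: R_th = R_top‖R_bot = (33.0 × 18.0)/51.00 = 11.6 kΩ.

V_th = 10.4 V, R_th = 11.6 kΩ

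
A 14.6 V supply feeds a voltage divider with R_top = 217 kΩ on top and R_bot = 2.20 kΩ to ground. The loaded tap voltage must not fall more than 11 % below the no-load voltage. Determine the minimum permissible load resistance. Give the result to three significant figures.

Output resistance R_th = R_top‖R_bot = (217 × 2.20)/219.2 = 2.178 kΩ.
The fractional drop is R_th/(R_th + R_L); requiring this ≤ 0.110 gives R_L ≥ R_th(1/0.110 − 1) = 2.178 × 8.091 = 17.6 kΩ.

R_L(min) ≈ 17.6 kΩ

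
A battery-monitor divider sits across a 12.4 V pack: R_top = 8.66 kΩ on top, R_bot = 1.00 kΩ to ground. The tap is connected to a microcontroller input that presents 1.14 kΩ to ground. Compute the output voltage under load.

V_out ≈ 0.719 V

The load sits in parallel with R_bot: R_bot‖R_L = (1.00 × 1.14) / (1.00 + 1.14) = 0.5327 kΩ.
V_out = 12.4 × 0.5327 / (8.66 + 0.5327) = 12.4 × 0.5327/9.193 = 0.719 V.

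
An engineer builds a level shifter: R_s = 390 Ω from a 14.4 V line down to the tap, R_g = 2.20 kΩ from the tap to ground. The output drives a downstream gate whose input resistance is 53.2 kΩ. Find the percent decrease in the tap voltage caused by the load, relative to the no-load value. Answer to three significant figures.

0.619 %

The divider's output (Thévenin) resistance is R_s‖R_g = 331.3 Ω.
Fractional drop under load = R_th/(R_th + R_L) = 331.3 / (331.3 + 53200) = 0.006188.
So the output falls by 0.619 %.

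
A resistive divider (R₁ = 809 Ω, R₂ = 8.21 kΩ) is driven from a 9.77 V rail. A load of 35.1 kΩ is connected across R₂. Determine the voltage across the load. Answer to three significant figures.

V_out ≈ 8.71 V

The load sits in parallel with R₂: R₂‖R_L = (8210 × 35100) / (8210 + 35100) = 6654 Ω.
V_out = 9.77 × 6654 / (809 + 6654) = 9.77 × 6654/7463 = 8.71 V.
(Unloaded it would have been 8.89 V.)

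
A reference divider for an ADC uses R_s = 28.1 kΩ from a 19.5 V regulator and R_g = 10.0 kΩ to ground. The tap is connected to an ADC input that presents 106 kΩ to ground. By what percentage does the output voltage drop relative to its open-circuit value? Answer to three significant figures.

The divider's output (Thévenin) resistance is R_s‖R_g = 7.375 kΩ.
Fractional drop under load = R_th/(R_th + R_L) = 7.375 / (7.375 + 106) = 0.06505.
So the output falls by 6.51 %.

6.51 %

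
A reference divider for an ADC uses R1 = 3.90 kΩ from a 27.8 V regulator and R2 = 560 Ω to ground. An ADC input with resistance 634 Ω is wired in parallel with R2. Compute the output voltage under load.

V_out ≈ 1.97 V

The load sits in parallel with R2: R2‖R_L = (560 × 634) / (560 + 634) = 297.4 Ω.
V_out = 27.8 × 297.4 / (3900 + 297.4) = 27.8 × 297.4/4197 = 1.97 V.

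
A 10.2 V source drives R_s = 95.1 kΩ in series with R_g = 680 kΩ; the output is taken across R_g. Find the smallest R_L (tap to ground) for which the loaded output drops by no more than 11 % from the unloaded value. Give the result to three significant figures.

R_L(min) ≈ 675 kΩ

Output resistance R_th = R_s‖R_g = (95.1 × 680)/775.1 = 83.43 kΩ.
The fractional drop is R_th/(R_th + R_L); requiring this ≤ 0.110 gives R_L ≥ R_th(1/0.110 − 1) = 83.43 × 8.091 = 675 kΩ.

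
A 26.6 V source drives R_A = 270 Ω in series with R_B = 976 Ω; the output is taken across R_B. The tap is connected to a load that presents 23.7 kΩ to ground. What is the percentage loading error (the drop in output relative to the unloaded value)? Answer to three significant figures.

0.884 %

The divider's output (Thévenin) resistance is R_A‖R_B = 211.5 Ω.
Fractional drop under load = R_th/(R_th + R_L) = 211.5 / (211.5 + 23700) = 0.008845.
So the output falls by 0.884 %.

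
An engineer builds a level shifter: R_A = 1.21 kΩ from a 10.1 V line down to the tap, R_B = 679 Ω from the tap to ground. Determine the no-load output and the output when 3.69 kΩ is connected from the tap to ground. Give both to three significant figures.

Unloaded: 3.63 V; loaded: 3.25 V

Open-circuit: V = 10.1 × 679/(1210 + 679) = 3.63 V.
With the load, R_B becomes R_B‖R_L = 573.5 Ω, so V = 10.1 × 573.5/1783 = 3.25 V.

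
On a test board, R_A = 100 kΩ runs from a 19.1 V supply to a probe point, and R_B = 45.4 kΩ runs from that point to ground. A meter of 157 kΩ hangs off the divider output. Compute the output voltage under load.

The load sits in parallel with R_B: R_B‖R_L = (45.4 × 157) / (45.4 + 157) = 35.22 kΩ.
V_out = 19.1 × 35.22 / (100 + 35.22) = 19.1 × 35.22/135.2 = 4.97 V.

V_out ≈ 4.97 V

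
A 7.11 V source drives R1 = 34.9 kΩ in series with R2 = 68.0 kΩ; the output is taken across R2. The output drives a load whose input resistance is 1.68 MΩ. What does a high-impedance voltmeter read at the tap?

The load sits in parallel with R2: R2‖R_L = (68.0 × 1680) / (68.0 + 1680) = 65.35 kΩ.
V_out = 7.11 × 65.35 / (34.9 + 65.35) = 7.11 × 65.35/100.3 = 4.63 V.

V_out ≈ 4.63 V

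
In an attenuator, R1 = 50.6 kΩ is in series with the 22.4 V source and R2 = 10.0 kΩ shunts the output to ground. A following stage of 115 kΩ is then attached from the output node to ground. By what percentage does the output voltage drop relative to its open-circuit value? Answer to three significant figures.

6.77 %

The divider's output (Thévenin) resistance is R1‖R2 = 8.350 kΩ.
Fractional drop under load = R_th/(R_th + R_L) = 8.350 / (8.350 + 115) = 0.06769.
So the output falls by 6.77 %.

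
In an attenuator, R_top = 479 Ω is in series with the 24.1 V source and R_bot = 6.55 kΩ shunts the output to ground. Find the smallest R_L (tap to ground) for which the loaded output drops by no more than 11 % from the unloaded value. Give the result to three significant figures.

R_L(min) ≈ 3.61 kΩ

Output resistance R_th = R_top‖R_bot = (479 × 6550)/7029 = 446.4 Ω.
The fractional drop is R_th/(R_th + R_L); requiring this ≤ 0.110 gives R_L ≥ R_th(1/0.110 − 1) = 446.4 × 8.091 = 3.61 kΩ.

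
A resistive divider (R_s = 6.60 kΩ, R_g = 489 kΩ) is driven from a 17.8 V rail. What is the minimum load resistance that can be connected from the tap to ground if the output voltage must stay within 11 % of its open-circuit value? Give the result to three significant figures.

Output resistance R_th = R_s‖R_g = (6.60 × 489)/495.6 = 6.512 kΩ.
The fractional drop is R_th/(R_th + R_L); requiring this ≤ 0.110 gives R_L ≥ R_th(1/0.110 − 1) = 6.512 × 8.091 = 52.7 kΩ.

R_L(min) ≈ 52.7 kΩ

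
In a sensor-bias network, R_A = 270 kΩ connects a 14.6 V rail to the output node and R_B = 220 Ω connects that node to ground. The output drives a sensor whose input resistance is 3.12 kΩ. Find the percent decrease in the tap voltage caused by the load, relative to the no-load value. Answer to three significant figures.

The divider's output (Thévenin) resistance is R_A‖R_B = 219.8 Ω.
Fractional drop under load = R_th/(R_th + R_L) = 219.8 / (219.8 + 3120) = 0.06582.
So the output falls by 6.58 %.

6.58 %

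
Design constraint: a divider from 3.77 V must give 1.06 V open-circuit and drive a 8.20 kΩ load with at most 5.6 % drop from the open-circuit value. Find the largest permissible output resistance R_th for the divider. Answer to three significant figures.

R_th ≤ 486 Ω

Loading drop = R_th/(R_th + R_L) ≤ 0.0560, so R_th ≤ R_L · ε/(1−ε) = 8.20 kΩ × 0.0560/0.9440 = 486 Ω.
(Any R1, R2 with R2/(R1+R2) = 0.281 and R1‖R2 ≤ 486 Ω will meet the spec.)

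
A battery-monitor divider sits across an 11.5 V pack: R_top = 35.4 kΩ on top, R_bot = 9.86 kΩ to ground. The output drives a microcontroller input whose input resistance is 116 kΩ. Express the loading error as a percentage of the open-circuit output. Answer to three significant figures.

The divider's output (Thévenin) resistance is R_top‖R_bot = 7.712 kΩ.
Fractional drop under load = R_th/(R_th + R_L) = 7.712 / (7.712 + 116) = 0.06234.
So the output falls by 6.23 %.

6.23 %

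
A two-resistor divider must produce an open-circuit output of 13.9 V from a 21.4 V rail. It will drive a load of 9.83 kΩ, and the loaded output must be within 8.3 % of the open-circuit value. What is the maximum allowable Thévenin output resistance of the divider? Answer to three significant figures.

R_th ≤ 890 Ω

Loading drop = R_th/(R_th + R_L) ≤ 0.0830, so R_th ≤ R_L · ε/(1−ε) = 9.83 kΩ × 0.0830/0.9170 = 890 Ω.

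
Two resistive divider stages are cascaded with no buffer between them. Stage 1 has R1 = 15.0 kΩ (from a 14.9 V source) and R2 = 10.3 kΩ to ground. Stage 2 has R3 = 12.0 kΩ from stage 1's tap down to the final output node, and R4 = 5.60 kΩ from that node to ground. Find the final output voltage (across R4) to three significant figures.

Stage 2 presents R3+R4 = 17.60 kΩ as a load on stage 1's tap.
Stage 1's lower leg becomes R2‖(R3+R4) = 6.497 kΩ, so V_mid = 14.9 × 6.497/21.50 = 4.503 V.
Stage 2 is itself unloaded: V_out = V_mid × R4/(R3+R4) = 4.503 × 5.60/17.60 = 1.43 V.

V_out ≈ 1.43 V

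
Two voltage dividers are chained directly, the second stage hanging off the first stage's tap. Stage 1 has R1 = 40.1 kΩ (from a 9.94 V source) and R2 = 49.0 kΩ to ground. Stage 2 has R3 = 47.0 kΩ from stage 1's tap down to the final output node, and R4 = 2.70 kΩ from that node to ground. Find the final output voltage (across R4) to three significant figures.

V_out ≈ 0.206 V

Stage 2 presents R3+R4 = 49.70 kΩ as a load on stage 1's tap.
Stage 1's lower leg becomes R2‖(R3+R4) = 24.67 kΩ, so V_mid = 9.94 × 24.67/64.77 = 3.786 V.
Stage 2 is itself unloaded: V_out = V_mid × R4/(R3+R4) = 3.786 × 2.70/49.70 = 0.206 V.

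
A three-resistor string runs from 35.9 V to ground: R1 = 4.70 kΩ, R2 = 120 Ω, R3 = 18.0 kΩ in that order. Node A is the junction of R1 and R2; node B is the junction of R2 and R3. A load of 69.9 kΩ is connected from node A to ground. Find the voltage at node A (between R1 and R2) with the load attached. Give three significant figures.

Below node A the series string R2+R3 = 18120 Ω sits in parallel with the 69900 Ω load: 14390 Ω.
V_A = 35.9 × 14390/(4700 + 14390) = 27.1 V.

V ≈ 27.1 V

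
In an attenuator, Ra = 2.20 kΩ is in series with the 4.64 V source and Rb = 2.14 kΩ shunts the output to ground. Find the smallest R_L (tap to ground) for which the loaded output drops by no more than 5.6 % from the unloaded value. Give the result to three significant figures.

Output resistance R_th = Ra‖Rb = (2.20 × 2.14)/4.340 = 1.085 kΩ.
The fractional drop is R_th/(R_th + R_L); requiring this ≤ 0.0560 gives R_L ≥ R_th(1/0.0560 − 1) = 1.085 × 16.86 = 18.3 kΩ.

R_L(min) ≈ 18.3 kΩ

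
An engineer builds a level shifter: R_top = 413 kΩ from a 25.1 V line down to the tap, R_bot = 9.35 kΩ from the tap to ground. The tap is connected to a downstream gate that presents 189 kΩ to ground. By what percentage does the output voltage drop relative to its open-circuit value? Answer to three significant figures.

The divider's output (Thévenin) resistance is R_top‖R_bot = 9.143 kΩ.
Fractional drop under load = R_th/(R_th + R_L) = 9.143 / (9.143 + 189) = 0.04614.
So the output falls by 4.61 %.

4.61 %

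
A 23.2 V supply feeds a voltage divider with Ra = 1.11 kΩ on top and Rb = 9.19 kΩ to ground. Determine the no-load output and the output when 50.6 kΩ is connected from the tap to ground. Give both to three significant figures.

Open-circuit: V = 23.2 × 9.19/(1.11 + 9.19) = 20.7 V.
With the load, Rb becomes Rb‖R_L = 7.777 kΩ, so V = 23.2 × 7.777/8.887 = 20.3 V.

Unloaded: 20.7 V; loaded: 20.3 V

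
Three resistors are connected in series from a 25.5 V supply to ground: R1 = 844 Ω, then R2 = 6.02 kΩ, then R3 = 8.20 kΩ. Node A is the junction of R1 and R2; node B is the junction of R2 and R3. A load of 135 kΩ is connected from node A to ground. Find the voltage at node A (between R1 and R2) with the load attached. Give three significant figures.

Below node A the series string R2+R3 = 14220 Ω sits in parallel with the 135000 Ω load: 12860 Ω.
V_A = 25.5 × 12860/(844 + 12860) = 23.9 V.

V ≈ 23.9 V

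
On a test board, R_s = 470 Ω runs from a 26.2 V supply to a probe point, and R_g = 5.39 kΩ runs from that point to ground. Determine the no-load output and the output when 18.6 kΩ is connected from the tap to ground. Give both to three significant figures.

Open-circuit: V = 26.2 × 5390/(470 + 5390) = 24.1 V.
With the load, R_g becomes R_g‖R_L = 4179 Ω, so V = 26.2 × 4179/4649 = 23.6 V.

Unloaded: 24.1 V; loaded: 23.6 V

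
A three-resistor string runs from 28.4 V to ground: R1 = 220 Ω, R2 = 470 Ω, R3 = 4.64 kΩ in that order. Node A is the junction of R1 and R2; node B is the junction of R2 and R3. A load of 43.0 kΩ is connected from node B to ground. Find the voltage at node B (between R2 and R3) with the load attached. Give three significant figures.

V ≈ 24.4 V

At node B, R3 is in parallel with the load: R3‖R_L = 4188 Ω.
Below node A the resistance is R2 + (R3‖R_L) = 4658 Ω, so V_A = 28.4 × 4658/4878 = 27.12 V.
Then V_B = V_A × (R3‖R_L)/(R2 + R3‖R_L) = 27.12 × 4188/4658 = 24.4 V.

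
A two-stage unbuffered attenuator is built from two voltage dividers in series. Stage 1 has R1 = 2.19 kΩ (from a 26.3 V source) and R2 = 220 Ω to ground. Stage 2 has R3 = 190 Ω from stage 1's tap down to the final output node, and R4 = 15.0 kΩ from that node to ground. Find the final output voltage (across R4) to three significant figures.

Stage 2 presents R3+R4 = 15190 Ω as a load on stage 1's tap.
Stage 1's lower leg becomes R2‖(R3+R4) = 216.9 Ω, so V_mid = 26.3 × 216.9/2407 = 2.370 V.
Stage 2 is itself unloaded: V_out = V_mid × R4/(R3+R4) = 2.370 × 15000/15190 = 2.34 V.

V_out ≈ 2.34 V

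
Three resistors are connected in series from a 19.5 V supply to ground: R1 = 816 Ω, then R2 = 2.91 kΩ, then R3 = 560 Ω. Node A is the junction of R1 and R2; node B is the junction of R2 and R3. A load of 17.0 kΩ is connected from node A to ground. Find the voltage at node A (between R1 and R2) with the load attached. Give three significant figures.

V ≈ 15.2 V

Below node A the series string R2+R3 = 3470 Ω sits in parallel with the 17000 Ω load: 2882 Ω.
V_A = 19.5 × 2882/(816 + 2882) = 15.2 V.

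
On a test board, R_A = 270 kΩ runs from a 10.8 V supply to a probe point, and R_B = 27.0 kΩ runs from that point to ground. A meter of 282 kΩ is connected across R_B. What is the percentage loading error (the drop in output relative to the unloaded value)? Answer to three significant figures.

8.01 %

Unloaded V = 10.8 × 27.0/297.0 = 0.98182 V.
Loaded: R_B‖R_L = 24.64 kΩ, giving V = 10.8 × 24.64/294.6 = 0.90320 V.
Drop = (0.98182 − 0.90320) / 0.98182 = 8.01 %.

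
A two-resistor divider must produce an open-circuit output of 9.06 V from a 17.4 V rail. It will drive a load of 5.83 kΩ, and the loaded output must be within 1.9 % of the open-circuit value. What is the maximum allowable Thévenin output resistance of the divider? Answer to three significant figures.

Loading drop = R_th/(R_th + R_L) ≤ 0.0190, so R_th ≤ R_L · ε/(1−ε) = 5.83 kΩ × 0.0190/0.9810 = 113 Ω.

R_th ≤ 113 Ω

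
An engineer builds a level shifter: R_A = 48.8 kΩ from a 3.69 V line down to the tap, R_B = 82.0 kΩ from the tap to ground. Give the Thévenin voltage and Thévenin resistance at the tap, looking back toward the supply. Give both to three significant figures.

V_th = 2.31 V, R_th = 30.6 kΩ

V_th is the open-circuit tap voltage: 3.69 × 82.0/(48.8 + 82.0) = 2.31 V.
With the supply zeroed, R_A and R_B appear in parallel from the tap: R_th = R_A‖R_B = (48.8 × 82.0)/130.8 = 30.6 kΩ.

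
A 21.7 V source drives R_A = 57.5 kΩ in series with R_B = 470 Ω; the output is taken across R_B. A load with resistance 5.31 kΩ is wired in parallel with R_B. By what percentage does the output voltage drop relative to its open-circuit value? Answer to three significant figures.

The divider's output (Thévenin) resistance is R_A‖R_B = 466.2 Ω.
Fractional drop under load = R_th/(R_th + R_L) = 466.2 / (466.2 + 5310) = 0.08071.
So the output falls by 8.07 %.

8.07 %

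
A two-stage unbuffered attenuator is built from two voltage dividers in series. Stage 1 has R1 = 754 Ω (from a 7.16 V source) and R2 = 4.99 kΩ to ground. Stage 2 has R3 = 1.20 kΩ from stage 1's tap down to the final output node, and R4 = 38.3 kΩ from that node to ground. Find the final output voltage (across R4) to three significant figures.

Stage 2 presents R3+R4 = 39500 Ω as a load on stage 1's tap.
Stage 1's lower leg becomes R2‖(R3+R4) = 4430 Ω, so V_mid = 7.16 × 4430/5184 = 6.119 V.
Stage 2 is itself unloaded: V_out = V_mid × R4/(R3+R4) = 6.119 × 38300/39500 = 5.93 V.

V_out ≈ 5.93 V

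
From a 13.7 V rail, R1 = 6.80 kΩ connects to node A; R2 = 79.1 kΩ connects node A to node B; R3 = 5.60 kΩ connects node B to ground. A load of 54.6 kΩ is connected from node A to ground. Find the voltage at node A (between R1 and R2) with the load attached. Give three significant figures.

Below node A the series string R2+R3 = 84.70 kΩ sits in parallel with the 54.6 kΩ load: 33.20 kΩ.
V_A = 13.7 × 33.20/(6.80 + 33.20) = 11.4 V.

V ≈ 11.4 V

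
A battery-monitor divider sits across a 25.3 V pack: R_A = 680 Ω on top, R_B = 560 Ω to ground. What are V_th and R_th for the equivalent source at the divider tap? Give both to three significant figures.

V_th is the open-circuit tap voltage: 25.3 × 560/(680 + 560) = 11.4 V.
With the supply zeroed, R_A and R_B appear in parallel from the tap: R_th = R_A‖R_B = (680 × 560)/1240 = 307 Ω.

V_th = 11.4 V, R_th = 307 Ω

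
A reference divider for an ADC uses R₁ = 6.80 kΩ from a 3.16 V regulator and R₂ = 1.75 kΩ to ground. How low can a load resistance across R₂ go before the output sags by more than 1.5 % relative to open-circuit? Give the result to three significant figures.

Output resistance R_th = R₁‖R₂ = (6.80 × 1.75)/8.550 = 1.392 kΩ.
The fractional drop is R_th/(R_th + R_L); requiring this ≤ 0.0150 gives R_L ≥ R_th(1/0.0150 − 1) = 1.392 × 65.67 = 91.4 kΩ.

R_L(min) ≈ 91.4 kΩ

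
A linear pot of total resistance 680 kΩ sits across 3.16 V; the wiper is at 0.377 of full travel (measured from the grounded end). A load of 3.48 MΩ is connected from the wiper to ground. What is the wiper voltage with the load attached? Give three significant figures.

The wiper splits the pot into (1−α)R = 423.6 kΩ above and αR = 256.4 kΩ below.
Lower section ‖ load = 238.8 kΩ.
V_wiper = 3.16 × 238.8/(423.6 + 238.8) = 1.14 V.

V ≈ 1.14 V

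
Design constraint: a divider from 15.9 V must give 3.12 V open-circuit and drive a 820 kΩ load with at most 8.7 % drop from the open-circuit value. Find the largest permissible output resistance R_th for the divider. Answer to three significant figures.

Loading drop = R_th/(R_th + R_L) ≤ 0.0870, so R_th ≤ R_L · ε/(1−ε) = 820 kΩ × 0.0870/0.9130 = 78.1 kΩ.

R_th ≤ 78.1 kΩ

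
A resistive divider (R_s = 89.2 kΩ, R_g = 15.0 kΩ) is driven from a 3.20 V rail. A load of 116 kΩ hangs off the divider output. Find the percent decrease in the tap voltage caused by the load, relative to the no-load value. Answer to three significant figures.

The divider's output (Thévenin) resistance is R_s‖R_g = 12.84 kΩ.
Fractional drop under load = R_th/(R_th + R_L) = 12.84 / (12.84 + 116) = 0.09966.
So the output falls by 9.97 %.

9.97 %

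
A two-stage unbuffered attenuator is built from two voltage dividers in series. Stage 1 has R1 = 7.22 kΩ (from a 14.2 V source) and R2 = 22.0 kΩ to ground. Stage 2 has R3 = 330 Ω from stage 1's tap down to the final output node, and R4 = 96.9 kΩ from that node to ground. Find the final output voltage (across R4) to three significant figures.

V_out ≈ 10.1 V

Stage 2 presents R3+R4 = 97230 Ω as a load on stage 1's tap.
Stage 1's lower leg becomes R2‖(R3+R4) = 17940 Ω, so V_mid = 14.2 × 17940/25160 = 10.13 V.
Stage 2 is itself unloaded: V_out = V_mid × R4/(R3+R4) = 10.13 × 96900/97230 = 10.1 V.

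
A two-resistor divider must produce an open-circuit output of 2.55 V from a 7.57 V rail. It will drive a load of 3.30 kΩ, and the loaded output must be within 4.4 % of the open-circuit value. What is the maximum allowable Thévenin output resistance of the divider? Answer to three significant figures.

Loading drop = R_th/(R_th + R_L) ≤ 0.0440, so R_th ≤ R_L · ε/(1−ε) = 3.30 kΩ × 0.0440/0.9560 = 152 Ω.

R_th ≤ 152 Ω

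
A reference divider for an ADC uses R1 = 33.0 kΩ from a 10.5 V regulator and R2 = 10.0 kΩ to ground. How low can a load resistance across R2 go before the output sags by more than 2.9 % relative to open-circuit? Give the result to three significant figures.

R_L(min) ≈ 257 kΩ

Output resistance R_th = R1‖R2 = (33.0 × 10.0)/43.00 = 7.674 kΩ.
The fractional drop is R_th/(R_th + R_L); requiring this ≤ 0.0290 gives R_L ≥ R_th(1/0.0290 − 1) = 7.674 × 33.48 = 257 kΩ.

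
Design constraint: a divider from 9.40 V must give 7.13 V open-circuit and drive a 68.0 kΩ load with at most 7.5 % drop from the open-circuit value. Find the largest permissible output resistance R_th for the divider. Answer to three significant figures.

Loading drop = R_th/(R_th + R_L) ≤ 0.0750, so R_th ≤ R_L · ε/(1−ε) = 68.0 kΩ × 0.0750/0.9250 = 5.51 kΩ.

R_th ≤ 5.51 kΩ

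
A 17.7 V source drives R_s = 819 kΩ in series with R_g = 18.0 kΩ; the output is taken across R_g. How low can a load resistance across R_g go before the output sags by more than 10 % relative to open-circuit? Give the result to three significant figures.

Output resistance R_th = R_s‖R_g = (819 × 18.0)/837.0 = 17.61 kΩ.
The fractional drop is R_th/(R_th + R_L); requiring this ≤ 0.100 gives R_L ≥ R_th(1/0.100 − 1) = 17.61 × 9.000 = 159 kΩ.

R_L(min) ≈ 159 kΩ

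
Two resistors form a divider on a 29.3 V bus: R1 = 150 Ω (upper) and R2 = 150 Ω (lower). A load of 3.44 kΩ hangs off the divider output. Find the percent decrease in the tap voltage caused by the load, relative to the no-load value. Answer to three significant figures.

2.13 %

The divider's output (Thévenin) resistance is R1‖R2 = 75.00 Ω.
Fractional drop under load = R_th/(R_th + R_L) = 75.00 / (75.00 + 3440) = 0.02134.
So the output falls by 2.13 %.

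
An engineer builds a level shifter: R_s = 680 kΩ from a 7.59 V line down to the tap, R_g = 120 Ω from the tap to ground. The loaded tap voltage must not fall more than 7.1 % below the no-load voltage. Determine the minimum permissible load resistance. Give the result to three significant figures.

Output resistance R_th = R_s‖R_g = (680000 × 120)/680100 = 120.0 Ω.
The fractional drop is R_th/(R_th + R_L); requiring this ≤ 0.0710 gives R_L ≥ R_th(1/0.0710 − 1) = 120.0 × 13.08 = 1.57 kΩ.

R_L(min) ≈ 1.57 kΩ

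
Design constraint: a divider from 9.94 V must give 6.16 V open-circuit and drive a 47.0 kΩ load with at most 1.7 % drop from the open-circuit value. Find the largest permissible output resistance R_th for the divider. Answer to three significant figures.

Loading drop = R_th/(R_th + R_L) ≤ 0.0170, so R_th ≤ R_L · ε/(1−ε) = 47.0 kΩ × 0.0170/0.9830 = 813 Ω.
(Any R1, R2 with R2/(R1+R2) = 0.620 and R1‖R2 ≤ 813 Ω will meet the spec.)

R_th ≤ 813 Ω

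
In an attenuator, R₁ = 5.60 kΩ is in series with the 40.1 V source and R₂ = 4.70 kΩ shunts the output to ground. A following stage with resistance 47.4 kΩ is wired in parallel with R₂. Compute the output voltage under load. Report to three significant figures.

The load sits in parallel with R₂: R₂‖R_L = (4.70 × 47.4) / (4.70 + 47.4) = 4.276 kΩ.
V_out = 40.1 × 4.276 / (5.60 + 4.276) = 40.1 × 4.276/9.876 = 17.4 V.

V_out ≈ 17.4 V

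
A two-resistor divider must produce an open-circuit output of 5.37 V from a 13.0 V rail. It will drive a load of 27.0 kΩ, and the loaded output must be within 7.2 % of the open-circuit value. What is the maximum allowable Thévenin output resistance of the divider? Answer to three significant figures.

Loading drop = R_th/(R_th + R_L) ≤ 0.0720, so R_th ≤ R_L · ε/(1−ε) = 27.0 kΩ × 0.0720/0.9280 = 2.09 kΩ.

R_th ≤ 2.09 kΩ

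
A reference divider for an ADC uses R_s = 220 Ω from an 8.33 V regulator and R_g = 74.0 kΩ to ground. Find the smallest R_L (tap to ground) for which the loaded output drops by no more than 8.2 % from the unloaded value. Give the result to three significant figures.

Output resistance R_th = R_s‖R_g = (220 × 74000)/74220 = 219.3 Ω.
The fractional drop is R_th/(R_th + R_L); requiring this ≤ 0.0820 gives R_L ≥ R_th(1/0.0820 − 1) = 219.3 × 11.20 = 2.46 kΩ.

R_L(min) ≈ 2.46 kΩ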